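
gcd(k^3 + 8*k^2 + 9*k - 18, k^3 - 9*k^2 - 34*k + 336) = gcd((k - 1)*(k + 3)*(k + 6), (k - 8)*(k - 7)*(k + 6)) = k + 6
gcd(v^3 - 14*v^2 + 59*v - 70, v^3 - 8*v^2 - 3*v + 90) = v - 5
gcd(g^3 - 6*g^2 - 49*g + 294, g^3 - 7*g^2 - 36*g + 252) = g^2 - 13*g + 42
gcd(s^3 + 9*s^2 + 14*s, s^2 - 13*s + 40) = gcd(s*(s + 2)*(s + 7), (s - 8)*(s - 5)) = 1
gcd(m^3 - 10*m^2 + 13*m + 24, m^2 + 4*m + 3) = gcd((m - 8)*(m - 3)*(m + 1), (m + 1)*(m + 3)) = m + 1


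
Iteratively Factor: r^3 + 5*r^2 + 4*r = (r + 1)*(r^2 + 4*r) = r*(r + 1)*(r + 4)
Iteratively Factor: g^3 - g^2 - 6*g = (g)*(g^2 - g - 6) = g*(g - 3)*(g + 2)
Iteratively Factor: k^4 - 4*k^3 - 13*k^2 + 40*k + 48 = (k + 1)*(k^3 - 5*k^2 - 8*k + 48) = (k + 1)*(k + 3)*(k^2 - 8*k + 16) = (k - 4)*(k + 1)*(k + 3)*(k - 4)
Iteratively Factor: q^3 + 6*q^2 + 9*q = (q)*(q^2 + 6*q + 9) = q*(q + 3)*(q + 3)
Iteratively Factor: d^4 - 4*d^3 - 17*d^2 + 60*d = (d + 4)*(d^3 - 8*d^2 + 15*d) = (d - 5)*(d + 4)*(d^2 - 3*d) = d*(d - 5)*(d + 4)*(d - 3)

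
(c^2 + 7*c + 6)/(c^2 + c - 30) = (c + 1)/(c - 5)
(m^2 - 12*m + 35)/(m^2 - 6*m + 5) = (m - 7)/(m - 1)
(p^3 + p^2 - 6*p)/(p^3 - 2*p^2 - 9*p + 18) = p/(p - 3)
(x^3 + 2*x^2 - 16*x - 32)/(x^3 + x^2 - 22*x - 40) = (x - 4)/(x - 5)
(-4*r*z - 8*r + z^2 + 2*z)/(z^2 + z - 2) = (-4*r + z)/(z - 1)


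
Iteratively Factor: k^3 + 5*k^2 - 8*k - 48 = (k - 3)*(k^2 + 8*k + 16) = (k - 3)*(k + 4)*(k + 4)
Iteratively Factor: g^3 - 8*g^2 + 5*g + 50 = (g + 2)*(g^2 - 10*g + 25) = (g - 5)*(g + 2)*(g - 5)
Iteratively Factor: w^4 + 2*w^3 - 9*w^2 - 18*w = (w + 3)*(w^3 - w^2 - 6*w) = (w + 2)*(w + 3)*(w^2 - 3*w) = w*(w + 2)*(w + 3)*(w - 3)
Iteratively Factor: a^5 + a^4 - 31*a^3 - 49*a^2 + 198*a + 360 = (a + 3)*(a^4 - 2*a^3 - 25*a^2 + 26*a + 120) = (a - 5)*(a + 3)*(a^3 + 3*a^2 - 10*a - 24) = (a - 5)*(a - 3)*(a + 3)*(a^2 + 6*a + 8) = (a - 5)*(a - 3)*(a + 2)*(a + 3)*(a + 4)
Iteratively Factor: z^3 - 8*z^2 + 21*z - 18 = (z - 2)*(z^2 - 6*z + 9) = (z - 3)*(z - 2)*(z - 3)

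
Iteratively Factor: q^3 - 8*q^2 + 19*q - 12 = (q - 1)*(q^2 - 7*q + 12) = (q - 4)*(q - 1)*(q - 3)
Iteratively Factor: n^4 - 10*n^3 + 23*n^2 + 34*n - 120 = (n - 5)*(n^3 - 5*n^2 - 2*n + 24) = (n - 5)*(n - 4)*(n^2 - n - 6) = (n - 5)*(n - 4)*(n - 3)*(n + 2)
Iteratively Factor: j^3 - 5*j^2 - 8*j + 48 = (j - 4)*(j^2 - j - 12) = (j - 4)^2*(j + 3)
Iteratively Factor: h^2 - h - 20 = (h + 4)*(h - 5)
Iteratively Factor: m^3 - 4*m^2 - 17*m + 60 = (m - 3)*(m^2 - m - 20) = (m - 3)*(m + 4)*(m - 5)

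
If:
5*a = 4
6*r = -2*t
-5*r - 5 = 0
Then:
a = 4/5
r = -1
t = 3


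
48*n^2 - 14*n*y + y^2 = (-8*n + y)*(-6*n + y)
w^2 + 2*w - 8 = (w - 2)*(w + 4)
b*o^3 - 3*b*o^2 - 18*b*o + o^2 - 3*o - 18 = (o - 6)*(o + 3)*(b*o + 1)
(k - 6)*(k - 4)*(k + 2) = k^3 - 8*k^2 + 4*k + 48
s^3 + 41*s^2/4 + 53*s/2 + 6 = (s + 1/4)*(s + 4)*(s + 6)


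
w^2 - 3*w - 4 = (w - 4)*(w + 1)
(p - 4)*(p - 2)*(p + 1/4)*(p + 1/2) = p^4 - 21*p^3/4 + 29*p^2/8 + 21*p/4 + 1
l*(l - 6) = l^2 - 6*l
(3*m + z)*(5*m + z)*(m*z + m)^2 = 15*m^4*z^2 + 30*m^4*z + 15*m^4 + 8*m^3*z^3 + 16*m^3*z^2 + 8*m^3*z + m^2*z^4 + 2*m^2*z^3 + m^2*z^2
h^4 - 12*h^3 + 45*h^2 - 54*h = h*(h - 6)*(h - 3)^2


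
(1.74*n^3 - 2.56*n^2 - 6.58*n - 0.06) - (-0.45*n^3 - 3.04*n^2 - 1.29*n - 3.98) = 2.19*n^3 + 0.48*n^2 - 5.29*n + 3.92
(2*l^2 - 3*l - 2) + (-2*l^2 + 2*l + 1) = -l - 1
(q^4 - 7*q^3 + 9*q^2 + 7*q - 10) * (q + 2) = q^5 - 5*q^4 - 5*q^3 + 25*q^2 + 4*q - 20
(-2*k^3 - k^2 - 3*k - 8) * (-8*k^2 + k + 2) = 16*k^5 + 6*k^4 + 19*k^3 + 59*k^2 - 14*k - 16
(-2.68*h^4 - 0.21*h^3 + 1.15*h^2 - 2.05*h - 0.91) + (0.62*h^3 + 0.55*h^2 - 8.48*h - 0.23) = -2.68*h^4 + 0.41*h^3 + 1.7*h^2 - 10.53*h - 1.14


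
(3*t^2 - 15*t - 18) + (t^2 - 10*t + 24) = 4*t^2 - 25*t + 6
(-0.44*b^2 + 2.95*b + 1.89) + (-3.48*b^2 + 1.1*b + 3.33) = -3.92*b^2 + 4.05*b + 5.22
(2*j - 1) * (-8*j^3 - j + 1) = -16*j^4 + 8*j^3 - 2*j^2 + 3*j - 1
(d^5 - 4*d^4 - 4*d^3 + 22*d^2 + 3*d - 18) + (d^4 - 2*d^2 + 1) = d^5 - 3*d^4 - 4*d^3 + 20*d^2 + 3*d - 17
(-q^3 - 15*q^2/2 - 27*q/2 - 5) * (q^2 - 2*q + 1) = -q^5 - 11*q^4/2 + q^3/2 + 29*q^2/2 - 7*q/2 - 5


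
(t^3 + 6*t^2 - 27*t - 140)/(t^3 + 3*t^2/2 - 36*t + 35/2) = 2*(t + 4)/(2*t - 1)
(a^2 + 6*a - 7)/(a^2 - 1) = (a + 7)/(a + 1)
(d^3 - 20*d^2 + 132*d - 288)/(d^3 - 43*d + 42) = (d^2 - 14*d + 48)/(d^2 + 6*d - 7)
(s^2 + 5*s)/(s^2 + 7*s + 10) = s/(s + 2)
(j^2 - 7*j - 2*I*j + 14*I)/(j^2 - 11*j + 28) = (j - 2*I)/(j - 4)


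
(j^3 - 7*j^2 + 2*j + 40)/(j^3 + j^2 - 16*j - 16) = (j^2 - 3*j - 10)/(j^2 + 5*j + 4)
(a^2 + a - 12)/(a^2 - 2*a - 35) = (-a^2 - a + 12)/(-a^2 + 2*a + 35)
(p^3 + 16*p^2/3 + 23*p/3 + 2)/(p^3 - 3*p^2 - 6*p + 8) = (p^2 + 10*p/3 + 1)/(p^2 - 5*p + 4)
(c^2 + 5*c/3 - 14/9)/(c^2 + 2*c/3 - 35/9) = (3*c - 2)/(3*c - 5)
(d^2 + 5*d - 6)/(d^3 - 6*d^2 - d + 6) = (d + 6)/(d^2 - 5*d - 6)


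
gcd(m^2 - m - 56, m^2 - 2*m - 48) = m - 8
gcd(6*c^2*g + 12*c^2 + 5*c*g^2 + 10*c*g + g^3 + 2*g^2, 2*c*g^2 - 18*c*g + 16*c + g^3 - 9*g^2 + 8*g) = 2*c + g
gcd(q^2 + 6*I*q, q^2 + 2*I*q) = q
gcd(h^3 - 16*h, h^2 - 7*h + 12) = h - 4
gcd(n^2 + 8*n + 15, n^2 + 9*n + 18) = n + 3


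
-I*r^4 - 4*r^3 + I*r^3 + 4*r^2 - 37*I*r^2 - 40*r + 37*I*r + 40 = (r - 8*I)*(r - I)*(r + 5*I)*(-I*r + I)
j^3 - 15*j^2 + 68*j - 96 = (j - 8)*(j - 4)*(j - 3)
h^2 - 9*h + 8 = (h - 8)*(h - 1)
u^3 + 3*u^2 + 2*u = u*(u + 1)*(u + 2)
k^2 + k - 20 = (k - 4)*(k + 5)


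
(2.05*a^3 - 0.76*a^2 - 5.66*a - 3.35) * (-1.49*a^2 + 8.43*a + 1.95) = -3.0545*a^5 + 18.4139*a^4 + 6.0241*a^3 - 44.2043*a^2 - 39.2775*a - 6.5325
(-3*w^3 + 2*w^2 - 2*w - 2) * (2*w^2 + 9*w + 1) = -6*w^5 - 23*w^4 + 11*w^3 - 20*w^2 - 20*w - 2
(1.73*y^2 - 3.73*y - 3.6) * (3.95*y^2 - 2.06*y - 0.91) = 6.8335*y^4 - 18.2973*y^3 - 8.1105*y^2 + 10.8103*y + 3.276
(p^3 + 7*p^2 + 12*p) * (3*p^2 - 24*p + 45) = 3*p^5 - 3*p^4 - 87*p^3 + 27*p^2 + 540*p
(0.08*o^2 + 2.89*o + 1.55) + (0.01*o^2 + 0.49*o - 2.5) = 0.09*o^2 + 3.38*o - 0.95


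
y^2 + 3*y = y*(y + 3)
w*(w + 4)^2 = w^3 + 8*w^2 + 16*w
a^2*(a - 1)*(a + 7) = a^4 + 6*a^3 - 7*a^2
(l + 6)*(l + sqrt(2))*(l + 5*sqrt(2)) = l^3 + 6*l^2 + 6*sqrt(2)*l^2 + 10*l + 36*sqrt(2)*l + 60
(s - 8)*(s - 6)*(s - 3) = s^3 - 17*s^2 + 90*s - 144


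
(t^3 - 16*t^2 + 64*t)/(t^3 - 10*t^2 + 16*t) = (t - 8)/(t - 2)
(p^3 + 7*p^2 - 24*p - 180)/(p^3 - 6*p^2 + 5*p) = (p^2 + 12*p + 36)/(p*(p - 1))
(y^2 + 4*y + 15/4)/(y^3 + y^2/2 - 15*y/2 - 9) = (y + 5/2)/(y^2 - y - 6)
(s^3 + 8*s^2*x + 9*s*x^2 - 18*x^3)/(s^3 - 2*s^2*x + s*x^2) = (-s^2 - 9*s*x - 18*x^2)/(s*(-s + x))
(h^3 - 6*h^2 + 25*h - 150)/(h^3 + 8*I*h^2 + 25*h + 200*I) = (h - 6)/(h + 8*I)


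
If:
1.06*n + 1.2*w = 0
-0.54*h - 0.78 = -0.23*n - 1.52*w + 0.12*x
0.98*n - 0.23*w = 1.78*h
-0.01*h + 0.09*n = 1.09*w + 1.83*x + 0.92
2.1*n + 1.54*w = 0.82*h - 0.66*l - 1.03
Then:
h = -0.31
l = -1.42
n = -0.47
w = 0.41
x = -0.77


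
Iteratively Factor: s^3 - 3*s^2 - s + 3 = (s - 1)*(s^2 - 2*s - 3) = (s - 3)*(s - 1)*(s + 1)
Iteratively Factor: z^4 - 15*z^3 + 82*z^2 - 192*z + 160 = (z - 2)*(z^3 - 13*z^2 + 56*z - 80) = (z - 4)*(z - 2)*(z^2 - 9*z + 20) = (z - 5)*(z - 4)*(z - 2)*(z - 4)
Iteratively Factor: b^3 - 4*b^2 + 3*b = (b - 1)*(b^2 - 3*b) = (b - 3)*(b - 1)*(b)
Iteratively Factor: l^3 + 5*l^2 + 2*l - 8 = (l + 2)*(l^2 + 3*l - 4) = (l - 1)*(l + 2)*(l + 4)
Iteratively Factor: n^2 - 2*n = (n)*(n - 2)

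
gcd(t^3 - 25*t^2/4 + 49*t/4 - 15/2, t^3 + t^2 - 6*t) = t - 2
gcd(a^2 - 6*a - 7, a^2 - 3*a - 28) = a - 7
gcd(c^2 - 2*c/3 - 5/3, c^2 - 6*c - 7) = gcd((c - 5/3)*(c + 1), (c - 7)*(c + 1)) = c + 1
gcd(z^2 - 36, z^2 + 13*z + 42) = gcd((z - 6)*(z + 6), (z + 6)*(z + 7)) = z + 6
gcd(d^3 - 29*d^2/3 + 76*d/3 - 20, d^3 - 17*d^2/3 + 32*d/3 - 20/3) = d^2 - 11*d/3 + 10/3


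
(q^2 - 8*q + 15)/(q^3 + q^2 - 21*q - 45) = (q - 3)/(q^2 + 6*q + 9)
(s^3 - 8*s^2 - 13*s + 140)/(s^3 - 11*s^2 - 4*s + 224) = (s - 5)/(s - 8)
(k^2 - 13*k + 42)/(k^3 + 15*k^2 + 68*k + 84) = (k^2 - 13*k + 42)/(k^3 + 15*k^2 + 68*k + 84)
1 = 1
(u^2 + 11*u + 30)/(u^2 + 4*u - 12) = (u + 5)/(u - 2)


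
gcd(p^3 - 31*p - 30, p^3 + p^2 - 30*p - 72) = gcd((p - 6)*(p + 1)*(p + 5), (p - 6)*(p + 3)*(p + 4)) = p - 6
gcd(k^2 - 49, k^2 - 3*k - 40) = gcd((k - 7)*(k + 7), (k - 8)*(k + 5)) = 1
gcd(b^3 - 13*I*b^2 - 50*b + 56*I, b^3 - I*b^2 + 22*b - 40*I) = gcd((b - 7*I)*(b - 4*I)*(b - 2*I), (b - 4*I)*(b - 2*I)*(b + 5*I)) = b^2 - 6*I*b - 8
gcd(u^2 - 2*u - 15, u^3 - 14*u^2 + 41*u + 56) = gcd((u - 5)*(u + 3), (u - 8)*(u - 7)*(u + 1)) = 1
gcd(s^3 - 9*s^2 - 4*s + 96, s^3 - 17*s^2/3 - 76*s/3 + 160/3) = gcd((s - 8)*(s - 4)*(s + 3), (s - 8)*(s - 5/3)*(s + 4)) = s - 8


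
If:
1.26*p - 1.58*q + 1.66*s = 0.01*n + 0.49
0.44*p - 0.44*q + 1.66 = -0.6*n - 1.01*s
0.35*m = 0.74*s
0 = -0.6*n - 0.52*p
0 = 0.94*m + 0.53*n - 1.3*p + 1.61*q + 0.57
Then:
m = 1.28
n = -4.25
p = 4.91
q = 4.27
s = 0.60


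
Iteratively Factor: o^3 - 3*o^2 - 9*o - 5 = (o + 1)*(o^2 - 4*o - 5) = (o - 5)*(o + 1)*(o + 1)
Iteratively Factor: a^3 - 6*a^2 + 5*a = (a)*(a^2 - 6*a + 5) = a*(a - 5)*(a - 1)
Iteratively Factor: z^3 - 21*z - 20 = (z - 5)*(z^2 + 5*z + 4) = (z - 5)*(z + 4)*(z + 1)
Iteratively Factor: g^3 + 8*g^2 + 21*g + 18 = (g + 3)*(g^2 + 5*g + 6) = (g + 2)*(g + 3)*(g + 3)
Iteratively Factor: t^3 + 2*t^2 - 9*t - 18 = (t + 3)*(t^2 - t - 6) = (t - 3)*(t + 3)*(t + 2)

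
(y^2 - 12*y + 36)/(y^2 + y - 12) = (y^2 - 12*y + 36)/(y^2 + y - 12)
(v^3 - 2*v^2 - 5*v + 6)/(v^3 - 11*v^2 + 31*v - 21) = (v + 2)/(v - 7)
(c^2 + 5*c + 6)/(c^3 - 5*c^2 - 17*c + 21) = (c + 2)/(c^2 - 8*c + 7)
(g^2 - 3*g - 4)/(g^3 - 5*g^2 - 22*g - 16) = (g - 4)/(g^2 - 6*g - 16)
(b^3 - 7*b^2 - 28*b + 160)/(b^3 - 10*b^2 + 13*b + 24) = (b^2 + b - 20)/(b^2 - 2*b - 3)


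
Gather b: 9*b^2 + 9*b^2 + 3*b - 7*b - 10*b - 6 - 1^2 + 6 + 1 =18*b^2 - 14*b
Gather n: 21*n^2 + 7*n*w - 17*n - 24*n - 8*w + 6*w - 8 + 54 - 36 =21*n^2 + n*(7*w - 41) - 2*w + 10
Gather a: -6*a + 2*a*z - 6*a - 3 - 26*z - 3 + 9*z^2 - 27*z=a*(2*z - 12) + 9*z^2 - 53*z - 6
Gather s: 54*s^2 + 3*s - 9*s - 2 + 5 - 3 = 54*s^2 - 6*s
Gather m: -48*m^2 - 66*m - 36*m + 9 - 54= -48*m^2 - 102*m - 45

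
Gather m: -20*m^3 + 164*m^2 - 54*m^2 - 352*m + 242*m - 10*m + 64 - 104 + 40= -20*m^3 + 110*m^2 - 120*m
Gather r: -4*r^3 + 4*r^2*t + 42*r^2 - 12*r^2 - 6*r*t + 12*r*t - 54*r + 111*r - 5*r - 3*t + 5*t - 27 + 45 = -4*r^3 + r^2*(4*t + 30) + r*(6*t + 52) + 2*t + 18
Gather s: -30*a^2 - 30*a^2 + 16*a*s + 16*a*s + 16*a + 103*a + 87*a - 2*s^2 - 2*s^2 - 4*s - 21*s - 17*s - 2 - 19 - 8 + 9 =-60*a^2 + 206*a - 4*s^2 + s*(32*a - 42) - 20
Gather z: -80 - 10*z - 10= -10*z - 90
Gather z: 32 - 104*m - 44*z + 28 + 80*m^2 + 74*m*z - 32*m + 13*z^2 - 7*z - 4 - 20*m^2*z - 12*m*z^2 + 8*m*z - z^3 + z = 80*m^2 - 136*m - z^3 + z^2*(13 - 12*m) + z*(-20*m^2 + 82*m - 50) + 56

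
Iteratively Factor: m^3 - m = (m - 1)*(m^2 + m) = m*(m - 1)*(m + 1)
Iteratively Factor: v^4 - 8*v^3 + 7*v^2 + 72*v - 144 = (v - 4)*(v^3 - 4*v^2 - 9*v + 36) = (v - 4)*(v + 3)*(v^2 - 7*v + 12) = (v - 4)*(v - 3)*(v + 3)*(v - 4)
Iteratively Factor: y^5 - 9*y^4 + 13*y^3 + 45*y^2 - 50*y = (y - 5)*(y^4 - 4*y^3 - 7*y^2 + 10*y) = (y - 5)^2*(y^3 + y^2 - 2*y) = (y - 5)^2*(y + 2)*(y^2 - y) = y*(y - 5)^2*(y + 2)*(y - 1)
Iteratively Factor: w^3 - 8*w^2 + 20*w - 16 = (w - 4)*(w^2 - 4*w + 4) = (w - 4)*(w - 2)*(w - 2)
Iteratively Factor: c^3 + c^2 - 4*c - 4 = (c - 2)*(c^2 + 3*c + 2) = (c - 2)*(c + 1)*(c + 2)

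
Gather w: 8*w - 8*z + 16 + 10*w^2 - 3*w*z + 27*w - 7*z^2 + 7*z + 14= 10*w^2 + w*(35 - 3*z) - 7*z^2 - z + 30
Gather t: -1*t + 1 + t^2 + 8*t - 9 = t^2 + 7*t - 8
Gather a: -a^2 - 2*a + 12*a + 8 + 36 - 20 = -a^2 + 10*a + 24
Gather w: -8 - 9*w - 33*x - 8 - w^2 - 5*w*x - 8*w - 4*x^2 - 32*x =-w^2 + w*(-5*x - 17) - 4*x^2 - 65*x - 16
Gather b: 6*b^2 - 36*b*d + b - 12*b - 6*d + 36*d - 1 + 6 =6*b^2 + b*(-36*d - 11) + 30*d + 5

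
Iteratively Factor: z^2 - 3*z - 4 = (z + 1)*(z - 4)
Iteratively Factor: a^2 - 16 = (a + 4)*(a - 4)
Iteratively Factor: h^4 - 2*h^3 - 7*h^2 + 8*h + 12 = (h + 1)*(h^3 - 3*h^2 - 4*h + 12) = (h + 1)*(h + 2)*(h^2 - 5*h + 6) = (h - 3)*(h + 1)*(h + 2)*(h - 2)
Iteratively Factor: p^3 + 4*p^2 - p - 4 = (p - 1)*(p^2 + 5*p + 4) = (p - 1)*(p + 4)*(p + 1)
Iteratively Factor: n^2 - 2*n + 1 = (n - 1)*(n - 1)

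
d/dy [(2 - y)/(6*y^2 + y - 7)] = (-6*y^2 - y + (y - 2)*(12*y + 1) + 7)/(6*y^2 + y - 7)^2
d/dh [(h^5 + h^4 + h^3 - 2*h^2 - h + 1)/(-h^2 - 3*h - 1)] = (-3*h^6 - 14*h^5 - 15*h^4 - 10*h^3 + 2*h^2 + 6*h + 4)/(h^4 + 6*h^3 + 11*h^2 + 6*h + 1)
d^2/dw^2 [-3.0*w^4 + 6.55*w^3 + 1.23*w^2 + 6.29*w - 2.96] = -36.0*w^2 + 39.3*w + 2.46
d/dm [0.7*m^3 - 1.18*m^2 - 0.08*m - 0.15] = 2.1*m^2 - 2.36*m - 0.08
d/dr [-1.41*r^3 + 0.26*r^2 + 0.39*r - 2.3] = -4.23*r^2 + 0.52*r + 0.39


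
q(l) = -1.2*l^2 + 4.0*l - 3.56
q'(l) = 4.0 - 2.4*l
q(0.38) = -2.21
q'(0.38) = 3.09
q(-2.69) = -23.00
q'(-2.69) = 10.46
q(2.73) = -1.58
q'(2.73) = -2.55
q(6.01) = -22.86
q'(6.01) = -10.42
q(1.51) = -0.26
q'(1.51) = 0.38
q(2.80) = -1.77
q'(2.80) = -2.72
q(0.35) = -2.31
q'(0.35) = 3.16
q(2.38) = -0.84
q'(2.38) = -1.71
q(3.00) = -2.36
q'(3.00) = -3.20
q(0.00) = -3.56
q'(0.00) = 4.00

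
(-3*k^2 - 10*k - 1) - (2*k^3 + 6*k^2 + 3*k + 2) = -2*k^3 - 9*k^2 - 13*k - 3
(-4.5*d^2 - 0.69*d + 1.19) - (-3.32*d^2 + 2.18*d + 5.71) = -1.18*d^2 - 2.87*d - 4.52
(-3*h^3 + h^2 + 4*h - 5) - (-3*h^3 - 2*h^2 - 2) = 3*h^2 + 4*h - 3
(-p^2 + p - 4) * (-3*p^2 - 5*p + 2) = 3*p^4 + 2*p^3 + 5*p^2 + 22*p - 8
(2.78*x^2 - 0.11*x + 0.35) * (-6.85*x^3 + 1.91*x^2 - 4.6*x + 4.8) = -19.043*x^5 + 6.0633*x^4 - 15.3956*x^3 + 14.5185*x^2 - 2.138*x + 1.68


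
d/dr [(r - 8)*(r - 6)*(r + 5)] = 3*r^2 - 18*r - 22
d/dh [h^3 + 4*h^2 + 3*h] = 3*h^2 + 8*h + 3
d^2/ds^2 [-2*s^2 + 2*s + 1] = -4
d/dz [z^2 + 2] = 2*z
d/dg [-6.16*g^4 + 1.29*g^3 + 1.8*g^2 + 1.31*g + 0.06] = -24.64*g^3 + 3.87*g^2 + 3.6*g + 1.31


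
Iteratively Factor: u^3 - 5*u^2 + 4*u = (u)*(u^2 - 5*u + 4) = u*(u - 1)*(u - 4)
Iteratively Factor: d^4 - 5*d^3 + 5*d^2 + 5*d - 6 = (d - 1)*(d^3 - 4*d^2 + d + 6) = (d - 1)*(d + 1)*(d^2 - 5*d + 6) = (d - 2)*(d - 1)*(d + 1)*(d - 3)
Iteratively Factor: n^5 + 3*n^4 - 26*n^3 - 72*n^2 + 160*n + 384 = (n - 3)*(n^4 + 6*n^3 - 8*n^2 - 96*n - 128) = (n - 3)*(n + 2)*(n^3 + 4*n^2 - 16*n - 64) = (n - 3)*(n + 2)*(n + 4)*(n^2 - 16) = (n - 3)*(n + 2)*(n + 4)^2*(n - 4)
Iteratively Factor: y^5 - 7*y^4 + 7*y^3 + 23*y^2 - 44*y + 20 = (y - 2)*(y^4 - 5*y^3 - 3*y^2 + 17*y - 10) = (y - 2)*(y + 2)*(y^3 - 7*y^2 + 11*y - 5) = (y - 5)*(y - 2)*(y + 2)*(y^2 - 2*y + 1) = (y - 5)*(y - 2)*(y - 1)*(y + 2)*(y - 1)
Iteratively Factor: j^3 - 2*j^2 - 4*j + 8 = (j + 2)*(j^2 - 4*j + 4) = (j - 2)*(j + 2)*(j - 2)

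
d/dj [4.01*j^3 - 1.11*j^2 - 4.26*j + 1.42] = 12.03*j^2 - 2.22*j - 4.26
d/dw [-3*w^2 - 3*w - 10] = -6*w - 3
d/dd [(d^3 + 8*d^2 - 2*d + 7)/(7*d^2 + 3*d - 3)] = (7*d^4 + 6*d^3 + 29*d^2 - 146*d - 15)/(49*d^4 + 42*d^3 - 33*d^2 - 18*d + 9)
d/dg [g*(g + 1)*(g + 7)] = 3*g^2 + 16*g + 7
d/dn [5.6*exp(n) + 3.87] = 5.6*exp(n)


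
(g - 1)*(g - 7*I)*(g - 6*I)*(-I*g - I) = -I*g^4 - 13*g^3 + 43*I*g^2 + 13*g - 42*I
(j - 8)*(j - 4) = j^2 - 12*j + 32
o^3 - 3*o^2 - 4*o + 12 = (o - 3)*(o - 2)*(o + 2)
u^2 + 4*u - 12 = (u - 2)*(u + 6)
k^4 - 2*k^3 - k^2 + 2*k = k*(k - 2)*(k - 1)*(k + 1)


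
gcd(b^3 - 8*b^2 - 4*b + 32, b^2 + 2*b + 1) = 1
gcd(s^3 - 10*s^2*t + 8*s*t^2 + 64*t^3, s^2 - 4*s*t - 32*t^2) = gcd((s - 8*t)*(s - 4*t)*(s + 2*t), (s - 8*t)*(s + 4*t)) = s - 8*t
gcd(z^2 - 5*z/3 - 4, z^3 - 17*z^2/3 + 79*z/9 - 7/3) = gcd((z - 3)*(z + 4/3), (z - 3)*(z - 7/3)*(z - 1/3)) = z - 3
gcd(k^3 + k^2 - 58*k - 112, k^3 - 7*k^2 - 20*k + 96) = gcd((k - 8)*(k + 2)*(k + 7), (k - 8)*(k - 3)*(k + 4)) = k - 8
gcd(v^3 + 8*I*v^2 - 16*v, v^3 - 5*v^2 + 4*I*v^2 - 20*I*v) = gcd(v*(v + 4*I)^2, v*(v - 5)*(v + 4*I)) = v^2 + 4*I*v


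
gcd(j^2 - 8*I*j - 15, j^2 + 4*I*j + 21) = j - 3*I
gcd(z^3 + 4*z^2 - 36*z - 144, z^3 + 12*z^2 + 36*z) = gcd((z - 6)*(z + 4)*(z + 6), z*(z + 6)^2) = z + 6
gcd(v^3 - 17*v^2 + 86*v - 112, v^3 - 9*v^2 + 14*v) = v^2 - 9*v + 14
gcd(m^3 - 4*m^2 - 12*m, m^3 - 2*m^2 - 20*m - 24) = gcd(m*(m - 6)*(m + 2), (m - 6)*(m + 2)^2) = m^2 - 4*m - 12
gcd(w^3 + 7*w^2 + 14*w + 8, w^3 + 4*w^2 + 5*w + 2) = w^2 + 3*w + 2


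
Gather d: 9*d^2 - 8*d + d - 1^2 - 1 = 9*d^2 - 7*d - 2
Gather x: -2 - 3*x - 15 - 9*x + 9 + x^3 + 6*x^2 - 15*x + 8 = x^3 + 6*x^2 - 27*x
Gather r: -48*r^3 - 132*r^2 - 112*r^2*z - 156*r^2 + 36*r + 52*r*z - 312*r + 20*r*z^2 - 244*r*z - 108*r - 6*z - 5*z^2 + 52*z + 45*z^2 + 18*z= -48*r^3 + r^2*(-112*z - 288) + r*(20*z^2 - 192*z - 384) + 40*z^2 + 64*z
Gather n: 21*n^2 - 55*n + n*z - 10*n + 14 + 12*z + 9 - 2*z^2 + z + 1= 21*n^2 + n*(z - 65) - 2*z^2 + 13*z + 24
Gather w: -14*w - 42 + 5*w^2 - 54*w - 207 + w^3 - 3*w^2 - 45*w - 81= w^3 + 2*w^2 - 113*w - 330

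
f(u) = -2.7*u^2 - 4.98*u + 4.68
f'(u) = -5.4*u - 4.98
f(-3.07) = -5.48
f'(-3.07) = 11.60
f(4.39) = -69.22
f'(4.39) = -28.69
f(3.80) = -53.23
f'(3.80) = -25.50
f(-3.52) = -11.24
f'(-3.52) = 14.03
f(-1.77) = 5.04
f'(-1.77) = 4.58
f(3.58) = -47.75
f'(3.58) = -24.31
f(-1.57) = 5.84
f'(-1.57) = 3.50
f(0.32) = 2.81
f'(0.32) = -6.71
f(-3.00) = -4.68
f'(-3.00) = 11.22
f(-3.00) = -4.68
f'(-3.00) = 11.22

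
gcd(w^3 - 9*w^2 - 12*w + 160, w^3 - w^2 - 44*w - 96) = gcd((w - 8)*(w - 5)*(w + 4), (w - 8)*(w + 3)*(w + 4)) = w^2 - 4*w - 32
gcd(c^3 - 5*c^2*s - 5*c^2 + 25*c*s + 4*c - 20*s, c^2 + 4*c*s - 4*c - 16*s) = c - 4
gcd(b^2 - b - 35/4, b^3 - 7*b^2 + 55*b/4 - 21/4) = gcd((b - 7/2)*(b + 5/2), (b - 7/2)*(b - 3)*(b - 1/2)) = b - 7/2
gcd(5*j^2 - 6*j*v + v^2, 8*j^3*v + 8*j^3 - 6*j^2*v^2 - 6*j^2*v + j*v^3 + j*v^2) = 1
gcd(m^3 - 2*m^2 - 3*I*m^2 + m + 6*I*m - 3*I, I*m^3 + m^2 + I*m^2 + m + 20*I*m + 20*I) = 1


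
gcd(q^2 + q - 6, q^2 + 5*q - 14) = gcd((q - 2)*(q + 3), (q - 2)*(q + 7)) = q - 2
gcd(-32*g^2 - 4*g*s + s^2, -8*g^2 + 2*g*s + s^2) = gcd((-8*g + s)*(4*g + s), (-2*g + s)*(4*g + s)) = 4*g + s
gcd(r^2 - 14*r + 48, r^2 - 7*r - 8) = r - 8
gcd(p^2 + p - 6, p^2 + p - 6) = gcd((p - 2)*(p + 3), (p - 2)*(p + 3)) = p^2 + p - 6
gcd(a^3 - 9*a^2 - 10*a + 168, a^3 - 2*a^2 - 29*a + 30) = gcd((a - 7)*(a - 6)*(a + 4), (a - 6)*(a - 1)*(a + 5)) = a - 6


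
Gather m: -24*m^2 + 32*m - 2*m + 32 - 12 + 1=-24*m^2 + 30*m + 21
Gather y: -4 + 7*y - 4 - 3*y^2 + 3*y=-3*y^2 + 10*y - 8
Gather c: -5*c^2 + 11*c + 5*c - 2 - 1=-5*c^2 + 16*c - 3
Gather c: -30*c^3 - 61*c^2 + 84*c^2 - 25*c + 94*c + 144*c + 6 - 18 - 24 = -30*c^3 + 23*c^2 + 213*c - 36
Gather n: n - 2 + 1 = n - 1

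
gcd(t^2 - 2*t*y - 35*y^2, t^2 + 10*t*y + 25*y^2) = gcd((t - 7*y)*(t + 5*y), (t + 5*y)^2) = t + 5*y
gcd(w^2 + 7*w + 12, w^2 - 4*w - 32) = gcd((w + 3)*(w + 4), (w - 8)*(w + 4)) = w + 4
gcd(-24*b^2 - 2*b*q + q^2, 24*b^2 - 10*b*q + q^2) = -6*b + q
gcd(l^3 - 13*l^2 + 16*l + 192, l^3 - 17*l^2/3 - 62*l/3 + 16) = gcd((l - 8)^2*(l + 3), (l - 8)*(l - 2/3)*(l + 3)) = l^2 - 5*l - 24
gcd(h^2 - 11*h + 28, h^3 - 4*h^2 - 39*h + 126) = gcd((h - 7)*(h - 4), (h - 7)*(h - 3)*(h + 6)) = h - 7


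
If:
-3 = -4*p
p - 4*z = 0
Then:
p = 3/4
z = 3/16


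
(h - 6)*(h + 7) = h^2 + h - 42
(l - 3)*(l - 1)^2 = l^3 - 5*l^2 + 7*l - 3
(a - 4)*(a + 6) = a^2 + 2*a - 24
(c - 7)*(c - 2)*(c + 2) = c^3 - 7*c^2 - 4*c + 28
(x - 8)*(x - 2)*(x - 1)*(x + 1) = x^4 - 10*x^3 + 15*x^2 + 10*x - 16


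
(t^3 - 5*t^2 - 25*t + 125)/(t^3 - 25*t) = (t - 5)/t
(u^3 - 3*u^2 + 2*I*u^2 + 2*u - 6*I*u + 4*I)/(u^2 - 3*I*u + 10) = (u^2 - 3*u + 2)/(u - 5*I)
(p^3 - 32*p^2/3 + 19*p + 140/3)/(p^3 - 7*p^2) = 1 - 11/(3*p) - 20/(3*p^2)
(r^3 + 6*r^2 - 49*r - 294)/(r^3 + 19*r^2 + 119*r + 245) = (r^2 - r - 42)/(r^2 + 12*r + 35)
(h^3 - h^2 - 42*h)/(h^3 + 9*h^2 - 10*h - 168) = h*(h - 7)/(h^2 + 3*h - 28)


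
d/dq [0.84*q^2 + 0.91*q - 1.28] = 1.68*q + 0.91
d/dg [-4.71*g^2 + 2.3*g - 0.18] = 2.3 - 9.42*g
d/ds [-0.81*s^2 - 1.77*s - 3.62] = -1.62*s - 1.77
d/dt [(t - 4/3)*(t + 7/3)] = 2*t + 1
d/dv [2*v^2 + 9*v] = 4*v + 9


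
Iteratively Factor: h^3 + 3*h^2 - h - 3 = (h + 3)*(h^2 - 1) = (h - 1)*(h + 3)*(h + 1)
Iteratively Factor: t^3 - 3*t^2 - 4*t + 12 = (t + 2)*(t^2 - 5*t + 6) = (t - 3)*(t + 2)*(t - 2)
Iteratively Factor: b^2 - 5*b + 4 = (b - 4)*(b - 1)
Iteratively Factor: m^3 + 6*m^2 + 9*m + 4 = (m + 1)*(m^2 + 5*m + 4) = (m + 1)*(m + 4)*(m + 1)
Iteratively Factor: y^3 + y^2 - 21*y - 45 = (y + 3)*(y^2 - 2*y - 15) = (y - 5)*(y + 3)*(y + 3)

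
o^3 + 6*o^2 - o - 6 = (o - 1)*(o + 1)*(o + 6)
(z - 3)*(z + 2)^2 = z^3 + z^2 - 8*z - 12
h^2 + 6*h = h*(h + 6)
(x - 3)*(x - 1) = x^2 - 4*x + 3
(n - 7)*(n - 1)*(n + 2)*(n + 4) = n^4 - 2*n^3 - 33*n^2 - 22*n + 56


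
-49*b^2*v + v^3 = v*(-7*b + v)*(7*b + v)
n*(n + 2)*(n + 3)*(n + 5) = n^4 + 10*n^3 + 31*n^2 + 30*n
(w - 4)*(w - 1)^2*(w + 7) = w^4 + w^3 - 33*w^2 + 59*w - 28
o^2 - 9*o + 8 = (o - 8)*(o - 1)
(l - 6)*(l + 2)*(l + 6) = l^3 + 2*l^2 - 36*l - 72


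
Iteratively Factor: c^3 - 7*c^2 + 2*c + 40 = (c - 5)*(c^2 - 2*c - 8) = (c - 5)*(c - 4)*(c + 2)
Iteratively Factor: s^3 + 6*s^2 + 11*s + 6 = (s + 3)*(s^2 + 3*s + 2) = (s + 1)*(s + 3)*(s + 2)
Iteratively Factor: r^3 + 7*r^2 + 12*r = (r)*(r^2 + 7*r + 12) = r*(r + 3)*(r + 4)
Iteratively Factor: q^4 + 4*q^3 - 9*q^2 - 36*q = (q)*(q^3 + 4*q^2 - 9*q - 36) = q*(q + 3)*(q^2 + q - 12) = q*(q - 3)*(q + 3)*(q + 4)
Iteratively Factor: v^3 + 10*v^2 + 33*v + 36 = (v + 3)*(v^2 + 7*v + 12) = (v + 3)*(v + 4)*(v + 3)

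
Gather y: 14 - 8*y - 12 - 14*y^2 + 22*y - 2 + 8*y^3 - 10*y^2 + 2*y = 8*y^3 - 24*y^2 + 16*y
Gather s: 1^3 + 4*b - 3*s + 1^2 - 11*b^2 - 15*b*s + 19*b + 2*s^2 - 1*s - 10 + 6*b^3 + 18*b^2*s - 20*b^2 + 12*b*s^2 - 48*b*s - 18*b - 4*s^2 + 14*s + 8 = 6*b^3 - 31*b^2 + 5*b + s^2*(12*b - 2) + s*(18*b^2 - 63*b + 10)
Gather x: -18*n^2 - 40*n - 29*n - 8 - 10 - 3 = -18*n^2 - 69*n - 21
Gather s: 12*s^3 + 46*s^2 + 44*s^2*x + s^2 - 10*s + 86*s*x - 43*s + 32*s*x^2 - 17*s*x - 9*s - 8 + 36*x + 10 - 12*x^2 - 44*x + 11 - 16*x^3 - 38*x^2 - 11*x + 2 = 12*s^3 + s^2*(44*x + 47) + s*(32*x^2 + 69*x - 62) - 16*x^3 - 50*x^2 - 19*x + 15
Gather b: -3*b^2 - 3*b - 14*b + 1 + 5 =-3*b^2 - 17*b + 6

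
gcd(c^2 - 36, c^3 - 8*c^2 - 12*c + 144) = c - 6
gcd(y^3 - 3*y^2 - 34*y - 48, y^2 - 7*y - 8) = y - 8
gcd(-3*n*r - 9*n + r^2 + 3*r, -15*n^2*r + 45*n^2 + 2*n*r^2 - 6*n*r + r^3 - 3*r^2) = -3*n + r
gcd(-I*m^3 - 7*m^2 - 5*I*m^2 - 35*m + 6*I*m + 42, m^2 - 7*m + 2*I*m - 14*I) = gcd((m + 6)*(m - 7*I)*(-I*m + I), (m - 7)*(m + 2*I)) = 1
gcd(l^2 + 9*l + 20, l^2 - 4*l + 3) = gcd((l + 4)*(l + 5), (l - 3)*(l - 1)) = 1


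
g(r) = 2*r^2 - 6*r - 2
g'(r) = 4*r - 6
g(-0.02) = -1.88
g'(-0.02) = -6.08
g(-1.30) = 9.18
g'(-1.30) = -11.20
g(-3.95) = 52.90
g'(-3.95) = -21.80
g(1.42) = -6.49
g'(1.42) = -0.32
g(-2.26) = 21.78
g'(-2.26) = -15.04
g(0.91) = -5.80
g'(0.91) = -2.36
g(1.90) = -6.18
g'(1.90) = 1.60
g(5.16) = 20.29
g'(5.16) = 14.64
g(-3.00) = 34.00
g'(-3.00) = -18.00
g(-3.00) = 34.00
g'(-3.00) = -18.00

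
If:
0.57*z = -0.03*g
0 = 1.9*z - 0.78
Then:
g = -7.80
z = 0.41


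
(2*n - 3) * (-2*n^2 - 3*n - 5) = -4*n^3 - n + 15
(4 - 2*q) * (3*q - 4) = -6*q^2 + 20*q - 16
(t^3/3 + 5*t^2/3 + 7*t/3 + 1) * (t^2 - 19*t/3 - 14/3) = t^5/3 - 4*t^4/9 - 88*t^3/9 - 194*t^2/9 - 155*t/9 - 14/3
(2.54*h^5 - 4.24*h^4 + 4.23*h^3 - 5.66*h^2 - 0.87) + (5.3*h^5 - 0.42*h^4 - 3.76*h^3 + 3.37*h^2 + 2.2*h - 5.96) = 7.84*h^5 - 4.66*h^4 + 0.470000000000001*h^3 - 2.29*h^2 + 2.2*h - 6.83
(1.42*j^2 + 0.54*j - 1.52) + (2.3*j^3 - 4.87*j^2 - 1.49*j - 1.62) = 2.3*j^3 - 3.45*j^2 - 0.95*j - 3.14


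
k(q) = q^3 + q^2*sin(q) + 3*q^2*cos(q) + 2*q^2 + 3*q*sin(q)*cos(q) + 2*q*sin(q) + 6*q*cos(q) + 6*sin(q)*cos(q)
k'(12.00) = 960.53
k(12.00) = 2332.14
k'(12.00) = 960.53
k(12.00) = 2332.14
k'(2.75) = -2.24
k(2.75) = -0.34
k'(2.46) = -11.73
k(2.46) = 1.80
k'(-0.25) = 6.32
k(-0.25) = -2.31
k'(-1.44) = -3.53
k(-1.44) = 1.43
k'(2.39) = -13.30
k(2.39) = 2.67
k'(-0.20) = 7.53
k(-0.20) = -1.97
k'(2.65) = -6.02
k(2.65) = 0.08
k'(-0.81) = -5.19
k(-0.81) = -2.30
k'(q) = -3*q^2*sin(q) + q^2*cos(q) + 3*q^2 - 3*q*sin(q)^2 - 4*q*sin(q) + 3*q*cos(q)^2 + 8*q*cos(q) + 4*q - 6*sin(q)^2 + 3*sin(q)*cos(q) + 2*sin(q) + 6*cos(q)^2 + 6*cos(q)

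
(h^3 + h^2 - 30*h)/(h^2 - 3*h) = (h^2 + h - 30)/(h - 3)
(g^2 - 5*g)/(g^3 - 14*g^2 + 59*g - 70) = g/(g^2 - 9*g + 14)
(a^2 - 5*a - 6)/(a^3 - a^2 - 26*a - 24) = 1/(a + 4)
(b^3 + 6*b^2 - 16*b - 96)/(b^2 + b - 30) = (b^2 - 16)/(b - 5)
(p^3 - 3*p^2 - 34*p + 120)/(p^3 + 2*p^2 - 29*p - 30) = (p - 4)/(p + 1)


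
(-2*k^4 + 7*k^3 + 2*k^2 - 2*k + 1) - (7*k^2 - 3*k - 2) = -2*k^4 + 7*k^3 - 5*k^2 + k + 3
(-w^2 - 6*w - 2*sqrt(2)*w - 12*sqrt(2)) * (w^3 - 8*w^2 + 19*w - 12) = -w^5 - 2*sqrt(2)*w^4 + 2*w^4 + 4*sqrt(2)*w^3 + 29*w^3 - 102*w^2 + 58*sqrt(2)*w^2 - 204*sqrt(2)*w + 72*w + 144*sqrt(2)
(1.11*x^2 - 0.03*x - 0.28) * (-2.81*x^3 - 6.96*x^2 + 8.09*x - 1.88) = -3.1191*x^5 - 7.6413*x^4 + 9.9755*x^3 - 0.3807*x^2 - 2.2088*x + 0.5264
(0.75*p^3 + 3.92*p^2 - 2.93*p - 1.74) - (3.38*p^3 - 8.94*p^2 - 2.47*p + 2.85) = -2.63*p^3 + 12.86*p^2 - 0.46*p - 4.59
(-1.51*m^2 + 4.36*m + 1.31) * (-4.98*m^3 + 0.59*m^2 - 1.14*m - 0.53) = 7.5198*m^5 - 22.6037*m^4 - 2.23*m^3 - 3.3972*m^2 - 3.8042*m - 0.6943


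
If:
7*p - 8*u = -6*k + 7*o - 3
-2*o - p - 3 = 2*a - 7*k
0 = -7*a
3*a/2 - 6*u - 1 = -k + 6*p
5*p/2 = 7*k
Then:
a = 0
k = -445/959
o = -339/137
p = -178/137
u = 1012/959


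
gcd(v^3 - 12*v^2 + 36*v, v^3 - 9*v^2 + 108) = v^2 - 12*v + 36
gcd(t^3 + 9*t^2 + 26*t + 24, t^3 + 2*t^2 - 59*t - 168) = t + 3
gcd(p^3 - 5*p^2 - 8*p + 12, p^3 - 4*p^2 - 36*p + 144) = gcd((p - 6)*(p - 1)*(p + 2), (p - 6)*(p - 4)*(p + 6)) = p - 6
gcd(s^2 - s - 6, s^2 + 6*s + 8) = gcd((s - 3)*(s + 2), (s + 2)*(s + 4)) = s + 2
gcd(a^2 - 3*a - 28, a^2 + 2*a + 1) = 1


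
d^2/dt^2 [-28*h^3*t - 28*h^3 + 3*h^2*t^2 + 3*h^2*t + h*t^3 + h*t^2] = 2*h*(3*h + 3*t + 1)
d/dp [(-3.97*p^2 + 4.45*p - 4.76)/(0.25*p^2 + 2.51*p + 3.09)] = (-11.0772*p^2 - 22.1546*p + 25.6981)/(0.0625*p^4 + 1.255*p^3 + 7.8451*p^2 + 15.5118*p + 9.5481)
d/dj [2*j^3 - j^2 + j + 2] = 6*j^2 - 2*j + 1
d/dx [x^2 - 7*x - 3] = 2*x - 7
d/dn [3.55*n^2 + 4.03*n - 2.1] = 7.1*n + 4.03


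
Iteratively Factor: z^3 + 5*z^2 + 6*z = (z)*(z^2 + 5*z + 6) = z*(z + 2)*(z + 3)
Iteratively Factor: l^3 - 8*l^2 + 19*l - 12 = (l - 1)*(l^2 - 7*l + 12) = (l - 3)*(l - 1)*(l - 4)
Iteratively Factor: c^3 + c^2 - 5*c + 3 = (c - 1)*(c^2 + 2*c - 3) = (c - 1)^2*(c + 3)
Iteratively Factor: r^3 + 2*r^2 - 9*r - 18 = (r + 2)*(r^2 - 9) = (r + 2)*(r + 3)*(r - 3)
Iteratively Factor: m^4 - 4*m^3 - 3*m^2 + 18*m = (m)*(m^3 - 4*m^2 - 3*m + 18) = m*(m - 3)*(m^2 - m - 6) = m*(m - 3)*(m + 2)*(m - 3)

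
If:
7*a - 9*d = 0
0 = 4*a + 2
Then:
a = -1/2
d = -7/18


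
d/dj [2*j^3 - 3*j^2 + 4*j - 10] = 6*j^2 - 6*j + 4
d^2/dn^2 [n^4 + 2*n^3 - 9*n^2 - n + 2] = 12*n^2 + 12*n - 18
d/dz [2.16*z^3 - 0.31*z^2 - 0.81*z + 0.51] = 6.48*z^2 - 0.62*z - 0.81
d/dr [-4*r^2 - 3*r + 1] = -8*r - 3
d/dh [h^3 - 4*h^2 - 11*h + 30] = 3*h^2 - 8*h - 11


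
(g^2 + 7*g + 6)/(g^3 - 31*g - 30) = (g + 6)/(g^2 - g - 30)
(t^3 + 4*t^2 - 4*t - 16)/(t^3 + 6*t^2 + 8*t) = (t - 2)/t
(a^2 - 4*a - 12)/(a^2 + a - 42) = (a + 2)/(a + 7)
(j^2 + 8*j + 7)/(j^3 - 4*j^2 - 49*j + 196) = (j + 1)/(j^2 - 11*j + 28)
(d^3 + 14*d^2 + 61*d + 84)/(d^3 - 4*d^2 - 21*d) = (d^2 + 11*d + 28)/(d*(d - 7))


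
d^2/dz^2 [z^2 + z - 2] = 2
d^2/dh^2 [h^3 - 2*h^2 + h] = 6*h - 4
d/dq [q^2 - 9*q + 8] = 2*q - 9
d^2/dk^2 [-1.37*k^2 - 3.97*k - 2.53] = -2.74000000000000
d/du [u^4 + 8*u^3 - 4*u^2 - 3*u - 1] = 4*u^3 + 24*u^2 - 8*u - 3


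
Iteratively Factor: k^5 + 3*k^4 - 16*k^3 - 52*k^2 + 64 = (k + 2)*(k^4 + k^3 - 18*k^2 - 16*k + 32) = (k + 2)*(k + 4)*(k^3 - 3*k^2 - 6*k + 8) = (k - 1)*(k + 2)*(k + 4)*(k^2 - 2*k - 8) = (k - 4)*(k - 1)*(k + 2)*(k + 4)*(k + 2)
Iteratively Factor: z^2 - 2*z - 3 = (z - 3)*(z + 1)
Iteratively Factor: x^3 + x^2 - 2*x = (x + 2)*(x^2 - x) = (x - 1)*(x + 2)*(x)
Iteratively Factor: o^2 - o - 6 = (o - 3)*(o + 2)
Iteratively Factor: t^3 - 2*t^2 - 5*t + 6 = (t - 3)*(t^2 + t - 2) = (t - 3)*(t - 1)*(t + 2)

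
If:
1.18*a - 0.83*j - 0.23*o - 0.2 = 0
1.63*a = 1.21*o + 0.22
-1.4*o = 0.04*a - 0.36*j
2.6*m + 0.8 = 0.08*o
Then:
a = 0.12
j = -0.06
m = -0.31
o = -0.02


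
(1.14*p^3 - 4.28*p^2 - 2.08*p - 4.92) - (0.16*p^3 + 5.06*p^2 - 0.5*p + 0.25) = 0.98*p^3 - 9.34*p^2 - 1.58*p - 5.17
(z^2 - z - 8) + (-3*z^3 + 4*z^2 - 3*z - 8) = -3*z^3 + 5*z^2 - 4*z - 16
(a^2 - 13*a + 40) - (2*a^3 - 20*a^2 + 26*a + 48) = -2*a^3 + 21*a^2 - 39*a - 8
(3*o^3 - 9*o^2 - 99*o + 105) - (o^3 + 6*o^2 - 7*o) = 2*o^3 - 15*o^2 - 92*o + 105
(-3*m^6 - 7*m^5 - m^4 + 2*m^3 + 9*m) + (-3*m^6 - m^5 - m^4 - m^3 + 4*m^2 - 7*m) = -6*m^6 - 8*m^5 - 2*m^4 + m^3 + 4*m^2 + 2*m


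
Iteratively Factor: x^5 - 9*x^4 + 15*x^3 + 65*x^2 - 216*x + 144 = (x - 3)*(x^4 - 6*x^3 - 3*x^2 + 56*x - 48) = (x - 3)*(x - 1)*(x^3 - 5*x^2 - 8*x + 48) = (x - 3)*(x - 1)*(x + 3)*(x^2 - 8*x + 16) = (x - 4)*(x - 3)*(x - 1)*(x + 3)*(x - 4)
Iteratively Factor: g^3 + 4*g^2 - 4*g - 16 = (g + 4)*(g^2 - 4) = (g + 2)*(g + 4)*(g - 2)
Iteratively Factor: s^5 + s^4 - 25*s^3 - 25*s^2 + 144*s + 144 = (s + 4)*(s^4 - 3*s^3 - 13*s^2 + 27*s + 36) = (s + 1)*(s + 4)*(s^3 - 4*s^2 - 9*s + 36) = (s - 4)*(s + 1)*(s + 4)*(s^2 - 9) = (s - 4)*(s - 3)*(s + 1)*(s + 4)*(s + 3)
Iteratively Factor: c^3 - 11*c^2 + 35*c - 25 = (c - 5)*(c^2 - 6*c + 5) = (c - 5)^2*(c - 1)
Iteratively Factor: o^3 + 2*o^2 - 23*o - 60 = (o - 5)*(o^2 + 7*o + 12) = (o - 5)*(o + 3)*(o + 4)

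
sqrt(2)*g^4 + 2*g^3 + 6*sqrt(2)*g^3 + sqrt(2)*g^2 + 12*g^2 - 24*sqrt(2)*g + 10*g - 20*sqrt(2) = (g + 5)*(g - sqrt(2))*(g + 2*sqrt(2))*(sqrt(2)*g + sqrt(2))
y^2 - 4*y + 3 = (y - 3)*(y - 1)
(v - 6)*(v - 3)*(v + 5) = v^3 - 4*v^2 - 27*v + 90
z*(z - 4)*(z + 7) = z^3 + 3*z^2 - 28*z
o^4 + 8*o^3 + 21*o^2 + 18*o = o*(o + 2)*(o + 3)^2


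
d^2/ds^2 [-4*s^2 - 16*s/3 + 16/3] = -8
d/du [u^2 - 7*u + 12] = 2*u - 7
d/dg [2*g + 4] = 2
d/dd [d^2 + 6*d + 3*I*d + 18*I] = 2*d + 6 + 3*I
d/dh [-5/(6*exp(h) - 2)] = 15*exp(h)/(2*(3*exp(h) - 1)^2)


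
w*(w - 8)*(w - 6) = w^3 - 14*w^2 + 48*w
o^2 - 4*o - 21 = (o - 7)*(o + 3)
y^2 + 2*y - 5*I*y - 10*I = (y + 2)*(y - 5*I)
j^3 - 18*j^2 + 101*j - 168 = (j - 8)*(j - 7)*(j - 3)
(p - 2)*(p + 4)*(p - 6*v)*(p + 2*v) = p^4 - 4*p^3*v + 2*p^3 - 12*p^2*v^2 - 8*p^2*v - 8*p^2 - 24*p*v^2 + 32*p*v + 96*v^2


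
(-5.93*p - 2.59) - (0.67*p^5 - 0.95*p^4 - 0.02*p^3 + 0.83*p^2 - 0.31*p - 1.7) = -0.67*p^5 + 0.95*p^4 + 0.02*p^3 - 0.83*p^2 - 5.62*p - 0.89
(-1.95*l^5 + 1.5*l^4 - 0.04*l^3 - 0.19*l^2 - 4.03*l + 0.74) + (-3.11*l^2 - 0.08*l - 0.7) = -1.95*l^5 + 1.5*l^4 - 0.04*l^3 - 3.3*l^2 - 4.11*l + 0.04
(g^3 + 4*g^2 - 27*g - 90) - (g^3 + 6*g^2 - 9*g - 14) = -2*g^2 - 18*g - 76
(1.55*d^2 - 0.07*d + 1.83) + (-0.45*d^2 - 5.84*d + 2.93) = 1.1*d^2 - 5.91*d + 4.76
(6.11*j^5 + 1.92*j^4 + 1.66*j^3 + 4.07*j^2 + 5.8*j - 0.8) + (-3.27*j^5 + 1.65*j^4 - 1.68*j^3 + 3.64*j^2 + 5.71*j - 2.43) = 2.84*j^5 + 3.57*j^4 - 0.02*j^3 + 7.71*j^2 + 11.51*j - 3.23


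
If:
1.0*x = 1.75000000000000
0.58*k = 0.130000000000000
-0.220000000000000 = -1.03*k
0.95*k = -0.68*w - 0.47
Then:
No Solution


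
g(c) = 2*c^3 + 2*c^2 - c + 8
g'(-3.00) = 41.00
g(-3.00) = -25.00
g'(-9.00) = 449.00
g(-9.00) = -1279.00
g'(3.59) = 90.69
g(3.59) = 122.72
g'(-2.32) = 22.01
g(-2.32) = -3.89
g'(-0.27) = -1.64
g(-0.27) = 8.38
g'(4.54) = 140.83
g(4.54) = 231.84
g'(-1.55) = 7.22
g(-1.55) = 6.91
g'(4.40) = 132.76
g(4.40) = 212.69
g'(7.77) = 392.32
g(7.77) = 1059.17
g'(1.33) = 14.93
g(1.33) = 14.91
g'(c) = 6*c^2 + 4*c - 1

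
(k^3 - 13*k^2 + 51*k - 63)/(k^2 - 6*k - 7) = (k^2 - 6*k + 9)/(k + 1)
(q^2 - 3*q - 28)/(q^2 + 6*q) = (q^2 - 3*q - 28)/(q*(q + 6))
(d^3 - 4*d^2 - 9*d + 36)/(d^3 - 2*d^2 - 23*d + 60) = (d + 3)/(d + 5)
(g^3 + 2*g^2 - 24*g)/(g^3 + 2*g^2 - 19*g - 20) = g*(g + 6)/(g^2 + 6*g + 5)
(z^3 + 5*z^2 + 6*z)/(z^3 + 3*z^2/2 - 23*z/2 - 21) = 2*z/(2*z - 7)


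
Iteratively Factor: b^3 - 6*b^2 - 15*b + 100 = (b - 5)*(b^2 - b - 20) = (b - 5)*(b + 4)*(b - 5)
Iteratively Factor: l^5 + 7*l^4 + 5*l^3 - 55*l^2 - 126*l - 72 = (l + 2)*(l^4 + 5*l^3 - 5*l^2 - 45*l - 36) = (l - 3)*(l + 2)*(l^3 + 8*l^2 + 19*l + 12) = (l - 3)*(l + 2)*(l + 4)*(l^2 + 4*l + 3) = (l - 3)*(l + 1)*(l + 2)*(l + 4)*(l + 3)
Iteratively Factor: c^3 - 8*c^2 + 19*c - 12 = (c - 3)*(c^2 - 5*c + 4) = (c - 3)*(c - 1)*(c - 4)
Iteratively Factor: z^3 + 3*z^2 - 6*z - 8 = (z - 2)*(z^2 + 5*z + 4) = (z - 2)*(z + 4)*(z + 1)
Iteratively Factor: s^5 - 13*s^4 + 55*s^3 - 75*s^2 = (s)*(s^4 - 13*s^3 + 55*s^2 - 75*s) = s*(s - 5)*(s^3 - 8*s^2 + 15*s) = s*(s - 5)*(s - 3)*(s^2 - 5*s) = s^2*(s - 5)*(s - 3)*(s - 5)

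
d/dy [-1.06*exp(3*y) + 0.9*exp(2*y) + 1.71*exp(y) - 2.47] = (-3.18*exp(2*y) + 1.8*exp(y) + 1.71)*exp(y)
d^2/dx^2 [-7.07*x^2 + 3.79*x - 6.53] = -14.1400000000000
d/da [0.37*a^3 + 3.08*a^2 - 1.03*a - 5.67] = 1.11*a^2 + 6.16*a - 1.03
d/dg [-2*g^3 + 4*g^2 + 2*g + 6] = -6*g^2 + 8*g + 2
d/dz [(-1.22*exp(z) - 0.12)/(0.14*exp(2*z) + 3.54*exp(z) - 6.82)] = (0.1708*exp(2*z) + 0.0335999999999999*exp(z) + 8.7452)*exp(z)/(0.0196*exp(4*z) + 0.9912*exp(3*z) + 10.622*exp(2*z) - 48.2856*exp(z) + 46.5124)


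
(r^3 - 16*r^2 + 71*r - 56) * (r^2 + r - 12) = r^5 - 15*r^4 + 43*r^3 + 207*r^2 - 908*r + 672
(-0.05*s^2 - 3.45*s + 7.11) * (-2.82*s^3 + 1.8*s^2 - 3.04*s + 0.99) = 0.141*s^5 + 9.639*s^4 - 26.1082*s^3 + 23.2365*s^2 - 25.0299*s + 7.0389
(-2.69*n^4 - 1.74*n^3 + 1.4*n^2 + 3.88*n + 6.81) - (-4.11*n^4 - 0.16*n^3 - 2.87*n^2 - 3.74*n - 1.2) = 1.42*n^4 - 1.58*n^3 + 4.27*n^2 + 7.62*n + 8.01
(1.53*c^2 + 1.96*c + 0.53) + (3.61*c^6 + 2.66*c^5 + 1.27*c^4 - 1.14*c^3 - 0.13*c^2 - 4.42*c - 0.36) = 3.61*c^6 + 2.66*c^5 + 1.27*c^4 - 1.14*c^3 + 1.4*c^2 - 2.46*c + 0.17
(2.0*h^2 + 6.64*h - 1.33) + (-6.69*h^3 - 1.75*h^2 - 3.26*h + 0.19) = -6.69*h^3 + 0.25*h^2 + 3.38*h - 1.14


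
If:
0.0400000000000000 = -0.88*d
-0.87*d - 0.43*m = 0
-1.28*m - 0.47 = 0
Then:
No Solution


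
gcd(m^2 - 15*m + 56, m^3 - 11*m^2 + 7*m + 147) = m - 7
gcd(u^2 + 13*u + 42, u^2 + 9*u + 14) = u + 7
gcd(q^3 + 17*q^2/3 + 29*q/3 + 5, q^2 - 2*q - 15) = q + 3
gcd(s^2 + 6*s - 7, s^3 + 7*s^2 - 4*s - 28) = s + 7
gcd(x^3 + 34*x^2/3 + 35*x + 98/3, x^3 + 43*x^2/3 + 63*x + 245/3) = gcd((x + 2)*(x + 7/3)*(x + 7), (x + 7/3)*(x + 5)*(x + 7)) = x^2 + 28*x/3 + 49/3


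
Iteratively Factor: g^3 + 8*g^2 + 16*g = (g + 4)*(g^2 + 4*g) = (g + 4)^2*(g)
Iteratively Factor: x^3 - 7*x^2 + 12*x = (x)*(x^2 - 7*x + 12) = x*(x - 4)*(x - 3)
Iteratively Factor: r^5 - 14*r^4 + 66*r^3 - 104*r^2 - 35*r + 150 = (r - 5)*(r^4 - 9*r^3 + 21*r^2 + r - 30) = (r - 5)*(r + 1)*(r^3 - 10*r^2 + 31*r - 30) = (r - 5)^2*(r + 1)*(r^2 - 5*r + 6) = (r - 5)^2*(r - 2)*(r + 1)*(r - 3)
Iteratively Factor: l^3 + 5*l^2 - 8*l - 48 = (l + 4)*(l^2 + l - 12) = (l - 3)*(l + 4)*(l + 4)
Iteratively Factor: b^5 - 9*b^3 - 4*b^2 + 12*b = (b + 2)*(b^4 - 2*b^3 - 5*b^2 + 6*b) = (b - 3)*(b + 2)*(b^3 + b^2 - 2*b) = (b - 3)*(b + 2)^2*(b^2 - b) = (b - 3)*(b - 1)*(b + 2)^2*(b)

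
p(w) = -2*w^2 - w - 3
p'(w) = -4*w - 1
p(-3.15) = -19.70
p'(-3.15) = 11.60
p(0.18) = -3.24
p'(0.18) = -1.72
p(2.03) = -13.27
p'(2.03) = -9.12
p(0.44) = -3.83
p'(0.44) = -2.76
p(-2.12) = -9.87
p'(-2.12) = 7.48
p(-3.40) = -22.72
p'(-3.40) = 12.60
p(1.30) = -7.68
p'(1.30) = -6.20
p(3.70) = -34.08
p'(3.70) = -15.80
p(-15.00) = -438.00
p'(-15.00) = 59.00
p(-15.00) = -438.00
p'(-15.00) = 59.00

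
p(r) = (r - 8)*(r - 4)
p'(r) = 2*r - 12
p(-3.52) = 86.63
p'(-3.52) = -19.04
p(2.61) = 7.49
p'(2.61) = -6.78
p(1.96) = 12.32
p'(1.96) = -8.08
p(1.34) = 17.72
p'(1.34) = -9.32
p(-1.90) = 58.41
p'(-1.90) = -15.80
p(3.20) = 3.84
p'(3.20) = -5.60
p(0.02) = 31.76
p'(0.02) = -11.96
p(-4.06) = 97.20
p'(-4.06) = -20.12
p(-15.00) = 437.00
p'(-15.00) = -42.00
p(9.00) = 5.00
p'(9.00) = 6.00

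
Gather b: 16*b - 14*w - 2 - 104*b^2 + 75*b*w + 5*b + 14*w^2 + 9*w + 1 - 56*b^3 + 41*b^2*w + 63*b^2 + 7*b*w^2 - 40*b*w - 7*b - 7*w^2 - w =-56*b^3 + b^2*(41*w - 41) + b*(7*w^2 + 35*w + 14) + 7*w^2 - 6*w - 1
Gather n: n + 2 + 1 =n + 3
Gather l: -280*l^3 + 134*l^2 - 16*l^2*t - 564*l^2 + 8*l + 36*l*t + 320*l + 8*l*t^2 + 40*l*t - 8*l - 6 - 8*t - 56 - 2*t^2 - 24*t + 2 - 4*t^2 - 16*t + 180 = -280*l^3 + l^2*(-16*t - 430) + l*(8*t^2 + 76*t + 320) - 6*t^2 - 48*t + 120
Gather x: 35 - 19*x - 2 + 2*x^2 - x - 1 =2*x^2 - 20*x + 32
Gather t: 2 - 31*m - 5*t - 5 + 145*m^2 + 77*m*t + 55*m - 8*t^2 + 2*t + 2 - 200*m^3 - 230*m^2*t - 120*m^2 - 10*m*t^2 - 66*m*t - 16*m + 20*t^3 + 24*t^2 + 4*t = -200*m^3 + 25*m^2 + 8*m + 20*t^3 + t^2*(16 - 10*m) + t*(-230*m^2 + 11*m + 1) - 1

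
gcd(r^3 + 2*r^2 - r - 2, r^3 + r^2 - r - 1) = r^2 - 1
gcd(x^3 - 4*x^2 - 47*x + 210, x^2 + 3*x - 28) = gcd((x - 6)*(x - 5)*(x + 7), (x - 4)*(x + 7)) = x + 7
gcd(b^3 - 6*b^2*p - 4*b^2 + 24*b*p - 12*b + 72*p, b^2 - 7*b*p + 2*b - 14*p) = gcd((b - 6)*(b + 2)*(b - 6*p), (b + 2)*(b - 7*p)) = b + 2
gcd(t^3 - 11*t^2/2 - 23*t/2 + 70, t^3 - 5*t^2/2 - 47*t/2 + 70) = t - 4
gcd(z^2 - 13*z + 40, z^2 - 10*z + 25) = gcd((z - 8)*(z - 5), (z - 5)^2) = z - 5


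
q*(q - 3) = q^2 - 3*q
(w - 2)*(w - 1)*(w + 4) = w^3 + w^2 - 10*w + 8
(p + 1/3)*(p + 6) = p^2 + 19*p/3 + 2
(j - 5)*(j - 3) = j^2 - 8*j + 15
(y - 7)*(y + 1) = y^2 - 6*y - 7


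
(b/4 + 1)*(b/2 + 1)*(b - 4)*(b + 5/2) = b^4/8 + 9*b^3/16 - 11*b^2/8 - 9*b - 10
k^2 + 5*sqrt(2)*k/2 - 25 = (k - 5*sqrt(2)/2)*(k + 5*sqrt(2))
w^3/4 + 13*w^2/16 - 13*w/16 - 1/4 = (w/4 + 1)*(w - 1)*(w + 1/4)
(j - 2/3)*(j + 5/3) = j^2 + j - 10/9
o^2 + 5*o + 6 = (o + 2)*(o + 3)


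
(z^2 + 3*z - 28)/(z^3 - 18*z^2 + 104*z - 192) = (z + 7)/(z^2 - 14*z + 48)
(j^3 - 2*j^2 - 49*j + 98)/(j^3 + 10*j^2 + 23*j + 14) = (j^2 - 9*j + 14)/(j^2 + 3*j + 2)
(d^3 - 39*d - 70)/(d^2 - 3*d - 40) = (d^2 - 5*d - 14)/(d - 8)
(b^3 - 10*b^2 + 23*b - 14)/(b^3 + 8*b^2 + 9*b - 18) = (b^2 - 9*b + 14)/(b^2 + 9*b + 18)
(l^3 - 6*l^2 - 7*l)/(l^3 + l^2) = (l - 7)/l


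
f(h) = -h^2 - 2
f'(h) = -2*h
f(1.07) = -3.14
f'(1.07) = -2.14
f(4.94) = -26.40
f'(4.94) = -9.88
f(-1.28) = -3.64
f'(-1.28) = 2.56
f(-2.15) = -6.62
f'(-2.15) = 4.30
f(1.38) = -3.90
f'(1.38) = -2.76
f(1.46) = -4.13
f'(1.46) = -2.92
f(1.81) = -5.28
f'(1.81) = -3.62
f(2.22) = -6.93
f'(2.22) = -4.44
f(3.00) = -11.00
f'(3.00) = -6.00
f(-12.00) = -146.00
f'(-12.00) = 24.00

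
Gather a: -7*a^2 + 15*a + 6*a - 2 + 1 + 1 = -7*a^2 + 21*a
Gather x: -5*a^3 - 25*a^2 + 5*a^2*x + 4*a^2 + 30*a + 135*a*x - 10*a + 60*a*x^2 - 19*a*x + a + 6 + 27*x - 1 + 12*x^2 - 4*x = -5*a^3 - 21*a^2 + 21*a + x^2*(60*a + 12) + x*(5*a^2 + 116*a + 23) + 5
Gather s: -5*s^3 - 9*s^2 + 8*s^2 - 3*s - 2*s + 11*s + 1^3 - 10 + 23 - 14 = -5*s^3 - s^2 + 6*s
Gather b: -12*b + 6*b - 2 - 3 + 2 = -6*b - 3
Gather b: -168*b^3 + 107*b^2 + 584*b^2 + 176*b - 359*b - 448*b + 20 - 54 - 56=-168*b^3 + 691*b^2 - 631*b - 90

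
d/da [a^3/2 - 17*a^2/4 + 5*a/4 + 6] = 3*a^2/2 - 17*a/2 + 5/4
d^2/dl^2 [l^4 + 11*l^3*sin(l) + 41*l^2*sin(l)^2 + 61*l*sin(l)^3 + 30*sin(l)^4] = -11*l^3*sin(l) - 164*l^2*sin(l)^2 + 66*l^2*cos(l) + 94*l^2 - 549*l*sin(l)^3 + 328*l*sin(l)*cos(l) + 432*l*sin(l) - 480*sin(l)^4 + 366*sin(l)^2*cos(l) + 442*sin(l)^2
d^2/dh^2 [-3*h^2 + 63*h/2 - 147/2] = -6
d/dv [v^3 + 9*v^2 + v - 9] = 3*v^2 + 18*v + 1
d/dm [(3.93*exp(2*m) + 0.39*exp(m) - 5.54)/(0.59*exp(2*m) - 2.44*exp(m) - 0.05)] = (-9.8193*exp(2*m) + 6.1442*exp(m) - 13.5371)*exp(m)/(0.3481*exp(4*m) - 2.8792*exp(3*m) + 5.8946*exp(2*m) + 0.244*exp(m) + 0.0025)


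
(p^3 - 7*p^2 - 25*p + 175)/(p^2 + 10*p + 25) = (p^2 - 12*p + 35)/(p + 5)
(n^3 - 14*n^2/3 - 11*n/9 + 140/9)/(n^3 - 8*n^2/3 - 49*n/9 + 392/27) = 3*(3*n^2 - 7*n - 20)/(9*n^2 - 3*n - 56)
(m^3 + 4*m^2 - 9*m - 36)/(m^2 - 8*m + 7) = (m^3 + 4*m^2 - 9*m - 36)/(m^2 - 8*m + 7)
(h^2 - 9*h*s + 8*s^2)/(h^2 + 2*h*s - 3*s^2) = (h - 8*s)/(h + 3*s)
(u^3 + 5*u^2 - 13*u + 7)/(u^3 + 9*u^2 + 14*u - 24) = (u^2 + 6*u - 7)/(u^2 + 10*u + 24)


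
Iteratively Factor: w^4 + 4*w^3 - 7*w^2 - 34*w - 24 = (w + 1)*(w^3 + 3*w^2 - 10*w - 24) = (w - 3)*(w + 1)*(w^2 + 6*w + 8) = (w - 3)*(w + 1)*(w + 4)*(w + 2)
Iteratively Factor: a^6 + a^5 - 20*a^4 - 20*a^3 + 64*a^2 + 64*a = (a + 1)*(a^5 - 20*a^3 + 64*a) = (a + 1)*(a + 4)*(a^4 - 4*a^3 - 4*a^2 + 16*a) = (a + 1)*(a + 2)*(a + 4)*(a^3 - 6*a^2 + 8*a) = (a - 2)*(a + 1)*(a + 2)*(a + 4)*(a^2 - 4*a) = (a - 4)*(a - 2)*(a + 1)*(a + 2)*(a + 4)*(a)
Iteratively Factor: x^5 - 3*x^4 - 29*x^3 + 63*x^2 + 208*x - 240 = (x - 5)*(x^4 + 2*x^3 - 19*x^2 - 32*x + 48) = (x - 5)*(x + 3)*(x^3 - x^2 - 16*x + 16) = (x - 5)*(x + 3)*(x + 4)*(x^2 - 5*x + 4) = (x - 5)*(x - 4)*(x + 3)*(x + 4)*(x - 1)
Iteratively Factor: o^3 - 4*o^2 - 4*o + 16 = (o + 2)*(o^2 - 6*o + 8) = (o - 4)*(o + 2)*(o - 2)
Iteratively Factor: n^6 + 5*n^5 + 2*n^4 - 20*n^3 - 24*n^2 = (n + 3)*(n^5 + 2*n^4 - 4*n^3 - 8*n^2) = (n + 2)*(n + 3)*(n^4 - 4*n^2) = n*(n + 2)*(n + 3)*(n^3 - 4*n) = n*(n + 2)^2*(n + 3)*(n^2 - 2*n) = n^2*(n + 2)^2*(n + 3)*(n - 2)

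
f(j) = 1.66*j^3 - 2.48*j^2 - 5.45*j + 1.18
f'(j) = 4.98*j^2 - 4.96*j - 5.45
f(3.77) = 34.33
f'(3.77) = 46.63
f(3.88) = 39.66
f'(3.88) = 50.28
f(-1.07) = 2.14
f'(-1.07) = 5.56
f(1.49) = -6.96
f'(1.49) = -1.78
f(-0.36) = 2.74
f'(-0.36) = -3.02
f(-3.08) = -54.06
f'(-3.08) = 57.07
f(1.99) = -6.40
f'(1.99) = 4.40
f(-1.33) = 0.14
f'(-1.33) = 9.96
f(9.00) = 961.39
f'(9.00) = 353.29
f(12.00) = 2447.14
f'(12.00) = 652.15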